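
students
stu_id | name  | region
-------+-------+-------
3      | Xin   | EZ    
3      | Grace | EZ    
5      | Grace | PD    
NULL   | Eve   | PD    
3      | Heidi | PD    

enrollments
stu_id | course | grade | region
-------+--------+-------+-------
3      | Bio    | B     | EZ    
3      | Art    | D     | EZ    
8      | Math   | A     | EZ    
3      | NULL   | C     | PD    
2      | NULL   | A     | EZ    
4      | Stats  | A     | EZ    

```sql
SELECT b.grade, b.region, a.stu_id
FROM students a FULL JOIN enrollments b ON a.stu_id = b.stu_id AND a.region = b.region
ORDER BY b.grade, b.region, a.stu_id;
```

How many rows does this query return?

10

FULL OUTER JOIN keeps every row from both sides; unmatched rows get NULL for the other side's columns.
Matching on a.stu_id = b.stu_id AND a.region = b.region. A NULL in a compared column never satisfies the condition.
Matched pairs: 5; unmatched a rows kept: 2; unmatched b rows kept: 3.
Total: 5 matched + 5 padded = 10 rows.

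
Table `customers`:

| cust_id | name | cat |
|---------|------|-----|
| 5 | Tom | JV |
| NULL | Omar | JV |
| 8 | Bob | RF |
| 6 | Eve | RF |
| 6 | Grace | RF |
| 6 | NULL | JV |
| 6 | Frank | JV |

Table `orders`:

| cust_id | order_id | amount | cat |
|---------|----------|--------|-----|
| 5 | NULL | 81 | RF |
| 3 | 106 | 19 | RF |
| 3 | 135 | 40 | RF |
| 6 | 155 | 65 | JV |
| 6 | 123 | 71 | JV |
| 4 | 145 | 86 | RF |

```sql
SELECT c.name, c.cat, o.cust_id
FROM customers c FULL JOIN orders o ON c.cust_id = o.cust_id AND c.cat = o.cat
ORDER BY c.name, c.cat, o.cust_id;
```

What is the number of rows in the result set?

FULL OUTER JOIN keeps every row from both sides; unmatched rows get NULL for the other side's columns.
Matching on c.cust_id = o.cust_id AND c.cat = o.cat. A NULL in a compared column never satisfies the condition.
- c (cust_id=5, cat=JV) has no partner → padded with NULL.
- c (cust_id=NULL, cat=JV) has no partner → padded with NULL.
- c (cust_id=8, cat=RF) has no partner → padded with NULL.
- c (cust_id=6, cat=RF) has no partner → padded with NULL.
- c (cust_id=6, cat=RF) has no partner → padded with NULL.
- c (cust_id=6, cat=JV) pairs with 2 row(s) of o.
- c (cust_id=6, cat=JV) pairs with 2 row(s) of o.
- 4 o row(s) had no c match → kept, c columns NULL.
Total: 4 matched + 9 padded = 13 rows.

13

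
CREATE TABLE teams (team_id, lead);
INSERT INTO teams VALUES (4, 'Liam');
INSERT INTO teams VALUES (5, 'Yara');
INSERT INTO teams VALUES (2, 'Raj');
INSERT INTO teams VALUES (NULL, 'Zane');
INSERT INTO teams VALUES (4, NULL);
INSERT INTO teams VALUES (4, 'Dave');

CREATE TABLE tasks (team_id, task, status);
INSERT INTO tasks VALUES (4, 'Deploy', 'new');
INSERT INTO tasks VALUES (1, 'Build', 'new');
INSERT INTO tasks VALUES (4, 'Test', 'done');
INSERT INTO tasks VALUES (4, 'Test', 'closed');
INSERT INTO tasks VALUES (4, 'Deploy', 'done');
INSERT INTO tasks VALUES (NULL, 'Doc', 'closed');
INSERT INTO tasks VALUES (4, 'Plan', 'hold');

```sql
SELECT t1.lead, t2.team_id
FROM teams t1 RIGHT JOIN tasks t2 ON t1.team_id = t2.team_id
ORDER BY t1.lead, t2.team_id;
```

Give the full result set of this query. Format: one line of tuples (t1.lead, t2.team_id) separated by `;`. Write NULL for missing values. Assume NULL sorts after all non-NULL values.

(Dave, 4); (Dave, 4); (Dave, 4); (Dave, 4); (Dave, 4); (Liam, 4); (Liam, 4); (Liam, 4); (Liam, 4); (Liam, 4); (NULL, 1); (NULL, 4); (NULL, 4); (NULL, 4); (NULL, 4); (NULL, 4); (NULL, NULL)

RIGHT JOIN keeps every row from `tasks`; unmatched rows get NULL for `teams`'s columns.
Matching on t1.team_id = t2.team_id. A NULL in a compared column never satisfies the condition.
Matched pairs: 15; unmatched t2 rows kept: 2.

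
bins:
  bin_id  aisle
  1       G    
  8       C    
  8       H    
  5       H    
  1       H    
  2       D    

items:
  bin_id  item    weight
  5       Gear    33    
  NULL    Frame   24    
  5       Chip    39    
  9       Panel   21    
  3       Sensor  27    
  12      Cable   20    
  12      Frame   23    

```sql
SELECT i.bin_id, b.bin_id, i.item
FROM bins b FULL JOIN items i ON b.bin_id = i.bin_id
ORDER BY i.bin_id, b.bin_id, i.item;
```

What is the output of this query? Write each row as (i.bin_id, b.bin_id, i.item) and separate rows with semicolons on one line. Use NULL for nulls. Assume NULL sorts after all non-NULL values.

(3, NULL, Sensor); (5, 5, Chip); (5, 5, Gear); (9, NULL, Panel); (12, NULL, Cable); (12, NULL, Frame); (NULL, 1, NULL); (NULL, 1, NULL); (NULL, 2, NULL); (NULL, 8, NULL); (NULL, 8, NULL); (NULL, NULL, Frame)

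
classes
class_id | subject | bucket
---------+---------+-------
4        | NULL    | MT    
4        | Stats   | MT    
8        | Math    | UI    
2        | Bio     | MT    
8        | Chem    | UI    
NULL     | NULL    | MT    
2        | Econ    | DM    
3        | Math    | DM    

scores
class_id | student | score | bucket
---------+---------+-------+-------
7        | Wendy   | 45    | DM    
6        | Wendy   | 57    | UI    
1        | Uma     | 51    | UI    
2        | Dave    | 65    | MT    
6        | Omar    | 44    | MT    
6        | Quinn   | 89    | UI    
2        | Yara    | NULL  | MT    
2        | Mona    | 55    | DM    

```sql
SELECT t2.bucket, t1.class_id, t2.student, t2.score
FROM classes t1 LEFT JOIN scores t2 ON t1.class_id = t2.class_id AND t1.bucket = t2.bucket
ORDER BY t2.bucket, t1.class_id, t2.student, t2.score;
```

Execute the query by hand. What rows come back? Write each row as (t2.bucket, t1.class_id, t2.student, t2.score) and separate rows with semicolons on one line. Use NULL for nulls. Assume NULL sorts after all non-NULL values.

(DM, 2, Mona, 55); (MT, 2, Dave, 65); (MT, 2, Yara, NULL); (NULL, 3, NULL, NULL); (NULL, 4, NULL, NULL); (NULL, 4, NULL, NULL); (NULL, 8, NULL, NULL); (NULL, 8, NULL, NULL); (NULL, NULL, NULL, NULL)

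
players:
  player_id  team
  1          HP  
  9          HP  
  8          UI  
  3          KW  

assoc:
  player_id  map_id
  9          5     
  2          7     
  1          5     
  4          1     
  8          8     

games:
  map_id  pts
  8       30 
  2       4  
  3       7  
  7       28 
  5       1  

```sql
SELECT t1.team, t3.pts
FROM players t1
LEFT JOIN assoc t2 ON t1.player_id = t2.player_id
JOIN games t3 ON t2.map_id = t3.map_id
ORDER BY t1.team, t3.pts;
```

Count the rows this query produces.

Step 1 — t1 LEFT JOIN t2 on player_id → 4 row(s).
Then INNER JOIN `games t3` on map_id: keep only rows whose t2.map_id appears in t3.
Result: 3 row(s).

3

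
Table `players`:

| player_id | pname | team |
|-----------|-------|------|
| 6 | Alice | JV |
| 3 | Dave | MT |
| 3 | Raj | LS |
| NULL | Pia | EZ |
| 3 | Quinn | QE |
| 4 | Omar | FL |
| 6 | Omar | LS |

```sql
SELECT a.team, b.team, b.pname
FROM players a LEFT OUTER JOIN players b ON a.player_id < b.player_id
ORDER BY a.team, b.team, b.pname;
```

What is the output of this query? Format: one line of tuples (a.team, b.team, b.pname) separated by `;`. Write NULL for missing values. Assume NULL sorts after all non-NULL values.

LEFT JOIN keeps every row from `players a`; unmatched rows get NULL for `players b`'s columns.
Matching on a.player_id < b.player_id. A NULL in a compared column never satisfies the condition.
- a[0] player_id=6 → no match; kept with NULLs on the b side.
- a[1] player_id=3 → 3 match(es) in b → 3 row(s).
- a[2] player_id=3 → 3 match(es) in b → 3 row(s).
- a[3] player_id=NULL → no match; kept with NULLs on the b side.
- a[4] player_id=3 → 3 match(es) in b → 3 row(s).
- a[5] player_id=4 → 2 match(es) in b → 2 row(s).
- a[6] player_id=6 → no match; kept with NULLs on the b side.

(EZ, NULL, NULL); (FL, JV, Alice); (FL, LS, Omar); (JV, NULL, NULL); (LS, FL, Omar); (LS, JV, Alice); (LS, LS, Omar); (LS, NULL, NULL); (MT, FL, Omar); (MT, JV, Alice); (MT, LS, Omar); (QE, FL, Omar); (QE, JV, Alice); (QE, LS, Omar)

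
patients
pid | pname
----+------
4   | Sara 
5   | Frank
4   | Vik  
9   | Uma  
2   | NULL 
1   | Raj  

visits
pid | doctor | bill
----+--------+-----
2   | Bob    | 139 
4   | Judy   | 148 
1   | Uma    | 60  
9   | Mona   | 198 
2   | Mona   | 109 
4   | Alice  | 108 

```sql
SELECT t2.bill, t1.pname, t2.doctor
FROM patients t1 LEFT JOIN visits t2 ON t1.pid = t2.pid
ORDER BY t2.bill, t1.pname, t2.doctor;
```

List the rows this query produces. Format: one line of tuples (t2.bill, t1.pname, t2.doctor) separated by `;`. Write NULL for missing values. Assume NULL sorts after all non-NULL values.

(60, Raj, Uma); (108, Sara, Alice); (108, Vik, Alice); (109, NULL, Mona); (139, NULL, Bob); (148, Sara, Judy); (148, Vik, Judy); (198, Uma, Mona); (NULL, Frank, NULL)

LEFT JOIN keeps every row from `patients`; unmatched rows get NULL for `visits`'s columns.
Matching on t1.pid = t2.pid.
Matched pairs: 8; unmatched t1 rows kept: 1.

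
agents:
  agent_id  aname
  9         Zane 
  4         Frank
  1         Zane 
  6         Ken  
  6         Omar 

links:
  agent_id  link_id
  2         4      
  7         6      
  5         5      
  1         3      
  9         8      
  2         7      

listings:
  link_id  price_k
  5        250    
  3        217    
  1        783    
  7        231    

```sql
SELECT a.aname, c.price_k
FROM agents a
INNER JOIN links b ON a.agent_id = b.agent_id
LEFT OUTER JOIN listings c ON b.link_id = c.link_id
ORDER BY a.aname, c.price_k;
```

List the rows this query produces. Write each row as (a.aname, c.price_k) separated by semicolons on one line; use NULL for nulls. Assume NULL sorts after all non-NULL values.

(Zane, 217); (Zane, NULL)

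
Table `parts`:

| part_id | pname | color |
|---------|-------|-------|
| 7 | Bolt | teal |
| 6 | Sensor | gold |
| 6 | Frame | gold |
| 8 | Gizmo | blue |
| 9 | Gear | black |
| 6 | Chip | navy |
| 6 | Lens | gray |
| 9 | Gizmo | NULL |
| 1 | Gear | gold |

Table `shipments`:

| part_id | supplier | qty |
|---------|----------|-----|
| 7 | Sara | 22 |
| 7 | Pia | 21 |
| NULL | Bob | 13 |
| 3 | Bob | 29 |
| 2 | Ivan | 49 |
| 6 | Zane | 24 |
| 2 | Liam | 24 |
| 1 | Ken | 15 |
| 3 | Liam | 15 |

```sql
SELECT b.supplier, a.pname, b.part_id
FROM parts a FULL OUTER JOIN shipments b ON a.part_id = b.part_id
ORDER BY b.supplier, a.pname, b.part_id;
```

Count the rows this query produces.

15

FULL OUTER JOIN keeps every row from both sides; unmatched rows get NULL for the other side's columns.
Matching on a.part_id = b.part_id. A NULL in a compared column never satisfies the condition.
Matched pairs: 7; unmatched a rows kept: 3; unmatched b rows kept: 5.
Total: 7 matched + 8 padded = 15 rows.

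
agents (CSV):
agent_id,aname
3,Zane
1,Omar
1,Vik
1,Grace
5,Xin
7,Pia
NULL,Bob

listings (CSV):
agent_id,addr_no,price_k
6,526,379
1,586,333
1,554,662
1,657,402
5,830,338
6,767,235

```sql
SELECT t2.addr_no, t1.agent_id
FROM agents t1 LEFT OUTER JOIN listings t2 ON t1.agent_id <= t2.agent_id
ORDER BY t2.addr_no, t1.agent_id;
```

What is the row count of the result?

LEFT JOIN keeps every row from `agents`; unmatched rows get NULL for `listings`'s columns.
Matching on t1.agent_id <= t2.agent_id. A NULL in a compared column never satisfies the condition.
Matched pairs: 24; unmatched t1 rows kept: 2.
Total: 24 matched + 2 padded = 26 rows.

26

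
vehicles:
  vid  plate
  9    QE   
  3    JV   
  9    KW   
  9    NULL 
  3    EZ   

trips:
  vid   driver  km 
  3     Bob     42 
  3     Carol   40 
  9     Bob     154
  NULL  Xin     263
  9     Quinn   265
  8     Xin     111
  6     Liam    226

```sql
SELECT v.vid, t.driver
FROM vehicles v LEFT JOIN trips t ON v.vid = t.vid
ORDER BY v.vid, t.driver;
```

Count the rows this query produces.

10

LEFT JOIN keeps every row from `vehicles`; unmatched rows get NULL for `trips`'s columns.
Matching on v.vid = t.vid. A NULL in a compared column never satisfies the condition.
- v (vid=9) pairs with 2 row(s) of t.
- v (vid=3) pairs with 2 row(s) of t.
- v (vid=9) pairs with 2 row(s) of t.
- v (vid=9) pairs with 2 row(s) of t.
- v (vid=3) pairs with 2 row(s) of t.
Total: 10 rows.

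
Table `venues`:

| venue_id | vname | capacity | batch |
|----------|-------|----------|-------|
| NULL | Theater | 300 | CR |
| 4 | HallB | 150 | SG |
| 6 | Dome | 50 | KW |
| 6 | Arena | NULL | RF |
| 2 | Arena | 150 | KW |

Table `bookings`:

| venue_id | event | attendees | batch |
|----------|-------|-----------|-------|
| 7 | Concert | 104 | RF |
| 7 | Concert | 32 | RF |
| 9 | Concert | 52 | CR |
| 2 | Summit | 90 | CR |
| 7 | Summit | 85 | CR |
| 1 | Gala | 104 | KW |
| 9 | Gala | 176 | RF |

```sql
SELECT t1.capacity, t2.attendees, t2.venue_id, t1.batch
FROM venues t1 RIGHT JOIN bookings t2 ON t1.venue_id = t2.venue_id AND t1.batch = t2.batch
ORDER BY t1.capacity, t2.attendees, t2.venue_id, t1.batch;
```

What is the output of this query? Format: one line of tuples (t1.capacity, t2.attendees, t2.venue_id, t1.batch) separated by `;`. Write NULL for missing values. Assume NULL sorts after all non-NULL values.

RIGHT JOIN keeps every row from `bookings`; unmatched rows get NULL for `venues`'s columns.
Matching on t1.venue_id = t2.venue_id AND t1.batch = t2.batch. A NULL in a compared column never satisfies the condition.
- t1 row (venue_id=NULL, batch=CR): no match.
- t1 row (venue_id=4, batch=SG): no match.
- t1 row (venue_id=6, batch=KW): no match.
- t1 row (venue_id=6, batch=RF): no match.
- t1 row (venue_id=2, batch=KW): no match.
- 7 t2 row(s) had no t1 match → kept, t1 columns NULL.
After projecting and ordering:
t1.capacity | t2.attendees | t2.venue_id | t1.batch
NULL | 32 | 7 | NULL
NULL | 52 | 9 | NULL
NULL | 85 | 7 | NULL
NULL | 90 | 2 | NULL
NULL | 104 | 1 | NULL
NULL | 104 | 7 | NULL
NULL | 176 | 9 | NULL

(NULL, 32, 7, NULL); (NULL, 52, 9, NULL); (NULL, 85, 7, NULL); (NULL, 90, 2, NULL); (NULL, 104, 1, NULL); (NULL, 104, 7, NULL); (NULL, 176, 9, NULL)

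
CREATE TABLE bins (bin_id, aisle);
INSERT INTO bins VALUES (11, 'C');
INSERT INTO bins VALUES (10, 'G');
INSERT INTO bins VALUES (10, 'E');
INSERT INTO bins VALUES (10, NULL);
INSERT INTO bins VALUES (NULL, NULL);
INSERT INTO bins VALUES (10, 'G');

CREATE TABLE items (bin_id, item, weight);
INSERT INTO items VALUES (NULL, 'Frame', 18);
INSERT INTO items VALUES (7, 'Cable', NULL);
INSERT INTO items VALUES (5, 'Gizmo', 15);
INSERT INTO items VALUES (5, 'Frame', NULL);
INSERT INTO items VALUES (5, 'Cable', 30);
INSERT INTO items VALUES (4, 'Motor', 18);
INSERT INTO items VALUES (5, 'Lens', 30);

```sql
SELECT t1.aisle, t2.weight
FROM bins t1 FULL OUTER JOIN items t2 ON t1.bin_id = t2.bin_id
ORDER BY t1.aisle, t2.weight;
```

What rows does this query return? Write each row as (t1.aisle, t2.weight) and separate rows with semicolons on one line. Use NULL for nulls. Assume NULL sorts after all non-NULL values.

FULL OUTER JOIN keeps every row from both sides; unmatched rows get NULL for the other side's columns.
Matching on t1.bin_id = t2.bin_id. A NULL in a compared column never satisfies the condition.
- t1 row (bin_id=11): no match → kept, t2 columns NULL.
- t1 row (bin_id=10): no match → kept, t2 columns NULL.
- t1 row (bin_id=10): no match → kept, t2 columns NULL.
- t1 row (bin_id=10): no match → kept, t2 columns NULL.
- t1 row (bin_id=NULL): no match → kept, t2 columns NULL.
- t1 row (bin_id=10): no match → kept, t2 columns NULL.
- 7 row(s) from t2 found no t1 partner → padded with NULL.

(C, NULL); (E, NULL); (G, NULL); (G, NULL); (NULL, 15); (NULL, 18); (NULL, 18); (NULL, 30); (NULL, 30); (NULL, NULL); (NULL, NULL); (NULL, NULL); (NULL, NULL)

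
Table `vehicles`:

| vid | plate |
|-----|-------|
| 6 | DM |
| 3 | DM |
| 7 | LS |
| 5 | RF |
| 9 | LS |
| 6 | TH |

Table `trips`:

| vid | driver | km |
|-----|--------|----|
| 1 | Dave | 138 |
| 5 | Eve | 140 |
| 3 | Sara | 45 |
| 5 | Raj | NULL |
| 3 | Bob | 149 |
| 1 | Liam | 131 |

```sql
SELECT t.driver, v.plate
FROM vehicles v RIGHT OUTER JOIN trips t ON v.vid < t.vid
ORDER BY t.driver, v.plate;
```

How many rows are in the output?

RIGHT JOIN keeps every row from `trips`; unmatched rows get NULL for `vehicles`'s columns.
Matching on v.vid < t.vid.
- v (vid=6) has no partner in t.
- v (vid=3) pairs with 2 row(s) of t.
- v (vid=7) has no partner in t.
- v (vid=5) has no partner in t.
- v (vid=9) has no partner in t.
- v (vid=6) has no partner in t.
- 4 t row(s) had no v match → kept, v columns NULL.
Total: 2 matched + 4 padded = 6 rows.

6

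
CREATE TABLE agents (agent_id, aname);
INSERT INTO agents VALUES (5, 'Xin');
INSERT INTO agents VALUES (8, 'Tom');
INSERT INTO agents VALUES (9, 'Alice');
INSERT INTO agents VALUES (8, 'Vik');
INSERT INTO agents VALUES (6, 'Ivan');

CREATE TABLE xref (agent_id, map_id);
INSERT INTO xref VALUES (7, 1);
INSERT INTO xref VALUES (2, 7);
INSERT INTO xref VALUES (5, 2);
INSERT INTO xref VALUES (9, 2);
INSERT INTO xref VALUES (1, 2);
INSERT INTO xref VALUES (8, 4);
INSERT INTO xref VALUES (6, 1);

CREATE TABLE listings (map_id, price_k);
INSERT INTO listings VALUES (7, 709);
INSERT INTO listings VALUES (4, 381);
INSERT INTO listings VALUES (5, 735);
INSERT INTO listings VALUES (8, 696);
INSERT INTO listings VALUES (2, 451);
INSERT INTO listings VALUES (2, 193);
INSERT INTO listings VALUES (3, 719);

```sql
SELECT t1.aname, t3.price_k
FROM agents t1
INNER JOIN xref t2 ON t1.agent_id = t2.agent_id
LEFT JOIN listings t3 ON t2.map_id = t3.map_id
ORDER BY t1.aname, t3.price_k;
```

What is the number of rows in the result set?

Evaluate left to right. First `agents t1 INNER JOIN xref t2` on agent_id: 5 row(s).
Then LEFT JOIN `listings t3` on map_id: each of those 5 rows is kept; rows whose t2.map_id has no match in t3 get NULL for t3's columns.
Result: 7 row(s).

7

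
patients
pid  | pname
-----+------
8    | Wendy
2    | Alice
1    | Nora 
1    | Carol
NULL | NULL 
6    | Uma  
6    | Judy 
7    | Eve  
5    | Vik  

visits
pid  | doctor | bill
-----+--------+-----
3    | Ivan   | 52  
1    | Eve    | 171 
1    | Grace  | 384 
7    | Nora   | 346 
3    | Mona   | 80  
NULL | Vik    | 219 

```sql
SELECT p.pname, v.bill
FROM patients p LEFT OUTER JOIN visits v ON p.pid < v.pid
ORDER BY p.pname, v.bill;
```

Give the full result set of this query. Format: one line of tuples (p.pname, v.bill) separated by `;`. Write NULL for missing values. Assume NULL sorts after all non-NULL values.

(Alice, 52); (Alice, 80); (Alice, 346); (Carol, 52); (Carol, 80); (Carol, 346); (Eve, NULL); (Judy, 346); (Nora, 52); (Nora, 80); (Nora, 346); (Uma, 346); (Vik, 346); (Wendy, NULL); (NULL, NULL)

LEFT JOIN keeps every row from `patients`; unmatched rows get NULL for `visits`'s columns.
Matching on p.pid < v.pid. A NULL in a compared column never satisfies the condition.
Matched pairs: 12; unmatched p rows kept: 3.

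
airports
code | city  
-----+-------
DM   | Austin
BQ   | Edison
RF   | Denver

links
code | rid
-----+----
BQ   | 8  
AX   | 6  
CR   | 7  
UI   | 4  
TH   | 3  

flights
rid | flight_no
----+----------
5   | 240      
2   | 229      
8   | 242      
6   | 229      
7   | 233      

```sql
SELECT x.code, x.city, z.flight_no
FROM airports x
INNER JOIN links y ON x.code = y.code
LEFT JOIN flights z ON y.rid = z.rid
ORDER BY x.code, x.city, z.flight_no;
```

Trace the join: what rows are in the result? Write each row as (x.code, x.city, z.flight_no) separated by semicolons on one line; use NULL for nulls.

(BQ, Edison, 242)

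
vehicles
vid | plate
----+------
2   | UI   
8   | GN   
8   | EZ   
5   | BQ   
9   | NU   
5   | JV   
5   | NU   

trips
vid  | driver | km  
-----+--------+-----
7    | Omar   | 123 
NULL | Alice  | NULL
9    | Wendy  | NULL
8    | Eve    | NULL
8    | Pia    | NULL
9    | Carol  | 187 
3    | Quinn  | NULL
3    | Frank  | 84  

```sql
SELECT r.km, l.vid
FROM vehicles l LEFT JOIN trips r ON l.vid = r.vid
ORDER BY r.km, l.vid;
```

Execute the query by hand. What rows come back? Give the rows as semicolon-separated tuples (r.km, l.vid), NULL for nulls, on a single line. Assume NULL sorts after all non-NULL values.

(187, 9); (NULL, 2); (NULL, 5); (NULL, 5); (NULL, 5); (NULL, 8); (NULL, 8); (NULL, 8); (NULL, 8); (NULL, 9)

LEFT JOIN keeps every row from `vehicles`; unmatched rows get NULL for `trips`'s columns.
Matching on l.vid = r.vid. A NULL in a compared column never satisfies the condition.
Matched pairs: 6; unmatched l rows kept: 4.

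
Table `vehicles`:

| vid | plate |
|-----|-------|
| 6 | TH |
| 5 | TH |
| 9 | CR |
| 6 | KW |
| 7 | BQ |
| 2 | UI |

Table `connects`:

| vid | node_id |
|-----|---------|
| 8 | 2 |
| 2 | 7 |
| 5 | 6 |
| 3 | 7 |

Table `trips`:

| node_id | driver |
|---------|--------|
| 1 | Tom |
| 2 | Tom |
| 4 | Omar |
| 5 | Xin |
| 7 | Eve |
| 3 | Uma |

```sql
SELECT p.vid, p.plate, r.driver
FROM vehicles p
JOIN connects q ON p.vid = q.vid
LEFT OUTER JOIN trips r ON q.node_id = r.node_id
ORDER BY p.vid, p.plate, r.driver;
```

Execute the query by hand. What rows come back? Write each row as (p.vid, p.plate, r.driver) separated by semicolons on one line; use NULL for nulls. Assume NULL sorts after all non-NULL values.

Evaluate left to right. First `vehicles p INNER JOIN connects q` on vid: 2 row(s).
Then LEFT JOIN `trips r` on node_id: each of those 2 rows is kept; rows whose q.node_id has no match in r get NULL for r's columns.

(2, UI, Eve); (5, TH, NULL)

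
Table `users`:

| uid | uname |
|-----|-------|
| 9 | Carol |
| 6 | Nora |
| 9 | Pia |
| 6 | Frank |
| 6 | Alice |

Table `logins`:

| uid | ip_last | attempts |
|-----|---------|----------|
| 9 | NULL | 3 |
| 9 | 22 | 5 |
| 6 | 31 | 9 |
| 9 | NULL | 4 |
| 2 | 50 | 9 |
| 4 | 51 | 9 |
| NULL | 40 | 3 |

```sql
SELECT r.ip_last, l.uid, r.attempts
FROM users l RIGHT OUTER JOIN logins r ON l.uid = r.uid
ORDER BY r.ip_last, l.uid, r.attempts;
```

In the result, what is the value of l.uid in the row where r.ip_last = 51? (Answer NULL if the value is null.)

NULL

RIGHT JOIN keeps every row from `logins`; unmatched rows get NULL for `users`'s columns.
Matching on l.uid = r.uid. A NULL in a compared column never satisfies the condition.
Matched pairs: 9; unmatched r rows kept: 3.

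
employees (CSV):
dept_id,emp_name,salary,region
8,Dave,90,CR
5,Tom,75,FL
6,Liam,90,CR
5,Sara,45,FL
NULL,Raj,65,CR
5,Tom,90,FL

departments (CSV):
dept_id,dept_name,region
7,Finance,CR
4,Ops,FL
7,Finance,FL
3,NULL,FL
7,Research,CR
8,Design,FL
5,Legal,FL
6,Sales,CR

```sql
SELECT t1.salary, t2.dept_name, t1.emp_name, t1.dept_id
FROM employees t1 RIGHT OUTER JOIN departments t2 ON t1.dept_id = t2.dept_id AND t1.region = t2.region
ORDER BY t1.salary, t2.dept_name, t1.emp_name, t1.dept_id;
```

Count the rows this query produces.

10

RIGHT JOIN keeps every row from `departments`; unmatched rows get NULL for `employees`'s columns.
Matching on t1.dept_id = t2.dept_id AND t1.region = t2.region. A NULL in a compared column never satisfies the condition.
- t1 (dept_id=8, region=CR) has no partner in t2.
- t1 (dept_id=5, region=FL) pairs with 1 row(s) of t2.
- t1 (dept_id=6, region=CR) pairs with 1 row(s) of t2.
- t1 (dept_id=5, region=FL) pairs with 1 row(s) of t2.
- t1 (dept_id=NULL, region=CR) has no partner in t2.
- t1 (dept_id=5, region=FL) pairs with 1 row(s) of t2.
- 6 t2 row(s) had no t1 match → kept, t1 columns NULL.
Total: 4 matched + 6 padded = 10 rows.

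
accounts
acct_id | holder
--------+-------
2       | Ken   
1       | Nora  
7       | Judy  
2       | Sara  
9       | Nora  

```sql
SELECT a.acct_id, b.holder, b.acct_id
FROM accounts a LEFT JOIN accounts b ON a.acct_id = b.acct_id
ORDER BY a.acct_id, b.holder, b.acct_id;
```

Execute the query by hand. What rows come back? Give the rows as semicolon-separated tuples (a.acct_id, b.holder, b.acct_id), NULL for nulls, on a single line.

(1, Nora, 1); (2, Ken, 2); (2, Ken, 2); (2, Sara, 2); (2, Sara, 2); (7, Judy, 7); (9, Nora, 9)

LEFT JOIN keeps every row from `accounts a`; unmatched rows get NULL for `accounts b`'s columns.
Matching on a.acct_id = b.acct_id.
Matched pairs: 7; unmatched a rows kept: 0.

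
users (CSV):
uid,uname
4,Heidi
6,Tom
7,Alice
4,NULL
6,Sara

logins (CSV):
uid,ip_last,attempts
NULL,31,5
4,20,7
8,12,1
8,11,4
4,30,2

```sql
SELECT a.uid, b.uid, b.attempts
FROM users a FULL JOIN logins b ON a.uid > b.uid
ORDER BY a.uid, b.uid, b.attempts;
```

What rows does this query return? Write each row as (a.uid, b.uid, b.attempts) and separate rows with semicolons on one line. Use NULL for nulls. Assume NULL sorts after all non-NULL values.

FULL OUTER JOIN keeps every row from both sides; unmatched rows get NULL for the other side's columns.
Matching on a.uid > b.uid. A NULL in a compared column never satisfies the condition.
Matched pairs: 6; unmatched a rows kept: 2; unmatched b rows kept: 3.

(4, NULL, NULL); (4, NULL, NULL); (6, 4, 2); (6, 4, 2); (6, 4, 7); (6, 4, 7); (7, 4, 2); (7, 4, 7); (NULL, 8, 1); (NULL, 8, 4); (NULL, NULL, 5)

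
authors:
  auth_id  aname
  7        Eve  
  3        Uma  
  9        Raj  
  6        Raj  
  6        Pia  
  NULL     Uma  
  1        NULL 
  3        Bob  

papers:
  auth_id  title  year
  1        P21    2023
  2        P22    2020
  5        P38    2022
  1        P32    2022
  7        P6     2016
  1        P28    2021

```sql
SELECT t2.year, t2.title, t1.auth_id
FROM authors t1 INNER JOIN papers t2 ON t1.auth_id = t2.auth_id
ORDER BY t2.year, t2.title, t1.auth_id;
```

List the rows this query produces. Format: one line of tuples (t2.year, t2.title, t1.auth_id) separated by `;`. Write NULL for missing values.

(2016, P6, 7); (2021, P28, 1); (2022, P32, 1); (2023, P21, 1)

INNER JOIN keeps only pairs where the ON condition holds.
Matching on t1.auth_id = t2.auth_id. A NULL in a compared column never satisfies the condition.
Matched pairs: 4.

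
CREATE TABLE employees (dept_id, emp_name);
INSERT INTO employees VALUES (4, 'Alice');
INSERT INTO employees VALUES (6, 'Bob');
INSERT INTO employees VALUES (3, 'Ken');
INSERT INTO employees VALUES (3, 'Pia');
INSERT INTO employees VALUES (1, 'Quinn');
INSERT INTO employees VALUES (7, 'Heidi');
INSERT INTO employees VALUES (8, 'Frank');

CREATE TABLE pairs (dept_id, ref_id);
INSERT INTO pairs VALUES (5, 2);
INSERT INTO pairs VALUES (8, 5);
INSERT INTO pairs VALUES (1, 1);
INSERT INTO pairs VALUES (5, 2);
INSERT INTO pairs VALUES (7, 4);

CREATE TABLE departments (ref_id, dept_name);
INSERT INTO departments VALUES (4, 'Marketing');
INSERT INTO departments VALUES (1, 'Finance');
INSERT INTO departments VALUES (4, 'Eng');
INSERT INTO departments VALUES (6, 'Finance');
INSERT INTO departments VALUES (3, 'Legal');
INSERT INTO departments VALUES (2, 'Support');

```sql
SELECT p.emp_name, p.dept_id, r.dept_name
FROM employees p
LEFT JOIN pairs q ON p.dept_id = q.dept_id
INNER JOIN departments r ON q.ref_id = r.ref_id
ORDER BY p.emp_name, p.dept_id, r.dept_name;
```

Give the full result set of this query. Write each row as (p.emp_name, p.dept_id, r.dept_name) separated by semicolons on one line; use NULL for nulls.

Step 1 — p LEFT JOIN q on dept_id → 7 row(s).
Then INNER JOIN `departments r` on ref_id: keep only rows whose q.ref_id appears in r.

(Heidi, 7, Eng); (Heidi, 7, Marketing); (Quinn, 1, Finance)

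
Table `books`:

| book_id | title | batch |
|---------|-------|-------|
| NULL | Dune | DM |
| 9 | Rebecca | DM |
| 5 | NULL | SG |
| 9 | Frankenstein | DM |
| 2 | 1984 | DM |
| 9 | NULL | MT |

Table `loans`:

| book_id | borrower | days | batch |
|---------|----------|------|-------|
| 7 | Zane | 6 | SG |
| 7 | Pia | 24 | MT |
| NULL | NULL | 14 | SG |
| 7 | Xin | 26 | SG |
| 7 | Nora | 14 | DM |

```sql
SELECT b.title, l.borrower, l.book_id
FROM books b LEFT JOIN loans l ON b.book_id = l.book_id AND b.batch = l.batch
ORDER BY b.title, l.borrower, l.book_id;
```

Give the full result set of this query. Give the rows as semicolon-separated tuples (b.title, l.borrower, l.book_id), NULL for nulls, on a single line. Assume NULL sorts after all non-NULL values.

LEFT JOIN keeps every row from `books`; unmatched rows get NULL for `loans`'s columns.
Matching on b.book_id = l.book_id AND b.batch = l.batch. A NULL in a compared column never satisfies the condition.
Matched pairs: 0; unmatched b rows kept: 6.

(1984, NULL, NULL); (Dune, NULL, NULL); (Frankenstein, NULL, NULL); (Rebecca, NULL, NULL); (NULL, NULL, NULL); (NULL, NULL, NULL)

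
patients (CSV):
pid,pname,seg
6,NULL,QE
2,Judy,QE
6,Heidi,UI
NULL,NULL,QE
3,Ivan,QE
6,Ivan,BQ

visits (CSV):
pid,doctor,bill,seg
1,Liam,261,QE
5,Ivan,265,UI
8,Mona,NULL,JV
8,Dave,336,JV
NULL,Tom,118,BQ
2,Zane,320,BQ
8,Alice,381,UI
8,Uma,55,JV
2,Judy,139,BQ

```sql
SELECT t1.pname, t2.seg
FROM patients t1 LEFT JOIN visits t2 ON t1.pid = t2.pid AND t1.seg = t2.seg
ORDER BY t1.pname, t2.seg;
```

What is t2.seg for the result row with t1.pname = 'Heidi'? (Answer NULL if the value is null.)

NULL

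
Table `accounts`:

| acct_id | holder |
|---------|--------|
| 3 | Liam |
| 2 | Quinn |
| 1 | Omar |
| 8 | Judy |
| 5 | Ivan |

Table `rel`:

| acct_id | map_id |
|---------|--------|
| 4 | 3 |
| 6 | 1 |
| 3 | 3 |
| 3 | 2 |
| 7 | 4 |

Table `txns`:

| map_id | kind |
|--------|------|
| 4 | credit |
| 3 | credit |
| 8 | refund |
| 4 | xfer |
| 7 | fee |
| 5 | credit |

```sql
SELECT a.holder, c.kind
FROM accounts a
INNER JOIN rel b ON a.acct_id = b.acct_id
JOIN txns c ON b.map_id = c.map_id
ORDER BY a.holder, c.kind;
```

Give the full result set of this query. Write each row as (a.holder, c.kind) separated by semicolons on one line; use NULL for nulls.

Step 1 — a INNER JOIN b on acct_id → 2 row(s).
Then INNER JOIN `txns c` on map_id: keep only rows whose b.map_id appears in c.

(Liam, credit)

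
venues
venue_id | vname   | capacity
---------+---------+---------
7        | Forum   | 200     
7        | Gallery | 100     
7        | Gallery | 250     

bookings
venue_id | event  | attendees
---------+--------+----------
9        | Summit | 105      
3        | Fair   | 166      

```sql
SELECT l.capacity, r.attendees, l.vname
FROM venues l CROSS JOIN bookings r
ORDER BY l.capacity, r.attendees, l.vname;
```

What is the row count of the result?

6

CROSS JOIN pairs every row of `venues` with every row of `bookings`: 3 × 2 = 6 rows.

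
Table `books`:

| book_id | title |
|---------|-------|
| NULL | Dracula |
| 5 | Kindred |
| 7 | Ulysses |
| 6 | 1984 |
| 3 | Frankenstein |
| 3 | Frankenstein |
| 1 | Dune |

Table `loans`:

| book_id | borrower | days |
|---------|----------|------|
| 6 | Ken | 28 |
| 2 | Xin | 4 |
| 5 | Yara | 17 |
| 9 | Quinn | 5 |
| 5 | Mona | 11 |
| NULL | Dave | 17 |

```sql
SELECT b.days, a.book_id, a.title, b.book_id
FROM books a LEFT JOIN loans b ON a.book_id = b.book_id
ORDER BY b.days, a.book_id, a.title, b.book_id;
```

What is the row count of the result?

LEFT JOIN keeps every row from `books`; unmatched rows get NULL for `loans`'s columns.
Matching on a.book_id = b.book_id. A NULL in a compared column never satisfies the condition.
Matched pairs: 3; unmatched a rows kept: 5.
Total: 3 matched + 5 padded = 8 rows.

8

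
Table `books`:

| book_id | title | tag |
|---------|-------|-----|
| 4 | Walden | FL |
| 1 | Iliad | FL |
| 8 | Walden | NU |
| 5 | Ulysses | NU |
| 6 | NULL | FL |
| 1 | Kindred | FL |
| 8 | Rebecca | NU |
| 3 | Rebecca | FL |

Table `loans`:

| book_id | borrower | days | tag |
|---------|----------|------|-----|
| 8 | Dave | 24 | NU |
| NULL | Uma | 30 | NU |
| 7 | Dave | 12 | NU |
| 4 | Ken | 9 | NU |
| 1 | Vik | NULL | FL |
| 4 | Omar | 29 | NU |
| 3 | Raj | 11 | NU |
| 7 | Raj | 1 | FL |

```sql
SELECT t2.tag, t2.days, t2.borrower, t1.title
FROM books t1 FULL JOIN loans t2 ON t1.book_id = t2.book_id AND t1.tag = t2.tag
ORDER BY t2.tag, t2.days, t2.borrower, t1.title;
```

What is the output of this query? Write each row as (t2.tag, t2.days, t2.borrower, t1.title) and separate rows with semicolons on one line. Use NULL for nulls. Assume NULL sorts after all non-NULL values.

(FL, 1, Raj, NULL); (FL, NULL, Vik, Iliad); (FL, NULL, Vik, Kindred); (NU, 9, Ken, NULL); (NU, 11, Raj, NULL); (NU, 12, Dave, NULL); (NU, 24, Dave, Rebecca); (NU, 24, Dave, Walden); (NU, 29, Omar, NULL); (NU, 30, Uma, NULL); (NULL, NULL, NULL, Rebecca); (NULL, NULL, NULL, Ulysses); (NULL, NULL, NULL, Walden); (NULL, NULL, NULL, NULL)

FULL OUTER JOIN keeps every row from both sides; unmatched rows get NULL for the other side's columns.
Matching on t1.book_id = t2.book_id AND t1.tag = t2.tag. A NULL in a compared column never satisfies the condition.
- t1 (book_id=4, tag=FL) has no partner → padded with NULL.
- t1 (book_id=1, tag=FL) pairs with 1 row(s) of t2.
- t1 (book_id=8, tag=NU) pairs with 1 row(s) of t2.
- t1 (book_id=5, tag=NU) has no partner → padded with NULL.
- t1 (book_id=6, tag=FL) has no partner → padded with NULL.
- t1 (book_id=1, tag=FL) pairs with 1 row(s) of t2.
- t1 (book_id=8, tag=NU) pairs with 1 row(s) of t2.
- t1 (book_id=3, tag=FL) has no partner → padded with NULL.
- 6 t2 row(s) had no t1 match → kept, t1 columns NULL.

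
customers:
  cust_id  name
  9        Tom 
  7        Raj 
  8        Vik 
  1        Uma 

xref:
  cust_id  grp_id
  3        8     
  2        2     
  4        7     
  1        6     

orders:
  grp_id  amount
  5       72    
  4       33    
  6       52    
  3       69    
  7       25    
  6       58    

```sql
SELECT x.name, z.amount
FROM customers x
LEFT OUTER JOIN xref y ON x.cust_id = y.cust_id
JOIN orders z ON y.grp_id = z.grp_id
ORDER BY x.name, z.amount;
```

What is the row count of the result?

2

Joins associate left-to-right: customers LEFT JOIN xref on cust_id gives 4 intermediate row(s).
Then INNER JOIN `orders z` on grp_id: keep only rows whose y.grp_id appears in z.
Result: 2 row(s).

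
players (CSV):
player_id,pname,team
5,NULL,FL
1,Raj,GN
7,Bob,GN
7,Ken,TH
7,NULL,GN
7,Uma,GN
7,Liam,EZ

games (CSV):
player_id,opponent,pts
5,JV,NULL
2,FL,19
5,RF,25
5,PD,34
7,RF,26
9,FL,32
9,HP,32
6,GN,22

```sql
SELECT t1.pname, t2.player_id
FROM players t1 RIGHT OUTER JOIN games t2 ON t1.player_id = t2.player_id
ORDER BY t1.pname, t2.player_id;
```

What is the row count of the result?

12

RIGHT JOIN keeps every row from `games`; unmatched rows get NULL for `players`'s columns.
Matching on t1.player_id = t2.player_id.
Matched pairs: 8; unmatched t2 rows kept: 4.
Total: 8 matched + 4 padded = 12 rows.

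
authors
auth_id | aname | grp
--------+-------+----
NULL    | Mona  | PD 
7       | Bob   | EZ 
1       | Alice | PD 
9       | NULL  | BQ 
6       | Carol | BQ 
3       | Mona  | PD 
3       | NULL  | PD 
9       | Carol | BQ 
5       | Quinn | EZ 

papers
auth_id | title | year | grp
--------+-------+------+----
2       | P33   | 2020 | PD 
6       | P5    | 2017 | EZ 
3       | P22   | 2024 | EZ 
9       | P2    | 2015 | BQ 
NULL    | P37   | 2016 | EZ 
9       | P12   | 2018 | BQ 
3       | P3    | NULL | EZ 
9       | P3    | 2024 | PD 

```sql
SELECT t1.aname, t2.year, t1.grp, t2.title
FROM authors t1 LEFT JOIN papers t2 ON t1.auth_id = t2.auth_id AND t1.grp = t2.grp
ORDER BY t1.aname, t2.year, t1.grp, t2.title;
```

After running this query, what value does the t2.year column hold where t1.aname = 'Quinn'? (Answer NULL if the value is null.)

NULL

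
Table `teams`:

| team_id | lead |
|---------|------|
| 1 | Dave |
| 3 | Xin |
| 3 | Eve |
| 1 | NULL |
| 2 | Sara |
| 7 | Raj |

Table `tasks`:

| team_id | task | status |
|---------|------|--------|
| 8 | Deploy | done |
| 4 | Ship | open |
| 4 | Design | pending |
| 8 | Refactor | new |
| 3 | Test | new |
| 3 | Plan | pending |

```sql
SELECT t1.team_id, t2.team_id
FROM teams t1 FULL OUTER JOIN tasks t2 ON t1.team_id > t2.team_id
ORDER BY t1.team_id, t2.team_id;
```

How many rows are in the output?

11

FULL OUTER JOIN keeps every row from both sides; unmatched rows get NULL for the other side's columns.
Matching on t1.team_id > t2.team_id.
Matched pairs: 4; unmatched t1 rows kept: 5; unmatched t2 rows kept: 2.
Total: 4 matched + 7 padded = 11 rows.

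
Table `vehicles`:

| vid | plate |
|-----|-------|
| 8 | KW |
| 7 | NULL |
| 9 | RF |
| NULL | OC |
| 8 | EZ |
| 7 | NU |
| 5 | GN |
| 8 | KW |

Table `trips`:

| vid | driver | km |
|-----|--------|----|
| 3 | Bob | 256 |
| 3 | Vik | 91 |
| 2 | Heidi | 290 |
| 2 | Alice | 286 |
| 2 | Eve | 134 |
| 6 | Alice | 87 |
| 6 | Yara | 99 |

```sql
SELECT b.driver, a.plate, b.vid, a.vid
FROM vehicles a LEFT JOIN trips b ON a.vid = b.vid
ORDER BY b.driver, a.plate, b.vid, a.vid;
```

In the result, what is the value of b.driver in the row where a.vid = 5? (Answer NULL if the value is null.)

LEFT JOIN keeps every row from `vehicles`; unmatched rows get NULL for `trips`'s columns.
Matching on a.vid = b.vid. A NULL in a compared column never satisfies the condition.
Matched pairs: 0; unmatched a rows kept: 8.

NULL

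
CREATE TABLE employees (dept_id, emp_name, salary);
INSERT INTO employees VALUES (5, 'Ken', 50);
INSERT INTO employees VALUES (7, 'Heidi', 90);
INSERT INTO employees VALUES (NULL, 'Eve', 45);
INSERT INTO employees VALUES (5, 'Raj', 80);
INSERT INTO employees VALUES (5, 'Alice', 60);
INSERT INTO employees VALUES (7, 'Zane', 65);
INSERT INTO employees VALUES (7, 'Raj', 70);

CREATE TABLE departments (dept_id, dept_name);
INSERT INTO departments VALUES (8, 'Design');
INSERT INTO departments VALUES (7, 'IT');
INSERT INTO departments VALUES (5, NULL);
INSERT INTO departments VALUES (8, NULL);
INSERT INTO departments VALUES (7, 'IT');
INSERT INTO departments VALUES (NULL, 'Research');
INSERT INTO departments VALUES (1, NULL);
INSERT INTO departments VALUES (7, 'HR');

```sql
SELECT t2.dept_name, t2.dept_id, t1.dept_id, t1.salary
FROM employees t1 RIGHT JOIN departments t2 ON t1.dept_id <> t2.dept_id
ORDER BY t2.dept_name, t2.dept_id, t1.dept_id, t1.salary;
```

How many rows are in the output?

31

RIGHT JOIN keeps every row from `departments`; unmatched rows get NULL for `employees`'s columns.
Matching on t1.dept_id <> t2.dept_id. A NULL in a compared column never satisfies the condition.
Matched pairs: 30; unmatched t2 rows kept: 1.
Total: 30 matched + 1 padded = 31 rows.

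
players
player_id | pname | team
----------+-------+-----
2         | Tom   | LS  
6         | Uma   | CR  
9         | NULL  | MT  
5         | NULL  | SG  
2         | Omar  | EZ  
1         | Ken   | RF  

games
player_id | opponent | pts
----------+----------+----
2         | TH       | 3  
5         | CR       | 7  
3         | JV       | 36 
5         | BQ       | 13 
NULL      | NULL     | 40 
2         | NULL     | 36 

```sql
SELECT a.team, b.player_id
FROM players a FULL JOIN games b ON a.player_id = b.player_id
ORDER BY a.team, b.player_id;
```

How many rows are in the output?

11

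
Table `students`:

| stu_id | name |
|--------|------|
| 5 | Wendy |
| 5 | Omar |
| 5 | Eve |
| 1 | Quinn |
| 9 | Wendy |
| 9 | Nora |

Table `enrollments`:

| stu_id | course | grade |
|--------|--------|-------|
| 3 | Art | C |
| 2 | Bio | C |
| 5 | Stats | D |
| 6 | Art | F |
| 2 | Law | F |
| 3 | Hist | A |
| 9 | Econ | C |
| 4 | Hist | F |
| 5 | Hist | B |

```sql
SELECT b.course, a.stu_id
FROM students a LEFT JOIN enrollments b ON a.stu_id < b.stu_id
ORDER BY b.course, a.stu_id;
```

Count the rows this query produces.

17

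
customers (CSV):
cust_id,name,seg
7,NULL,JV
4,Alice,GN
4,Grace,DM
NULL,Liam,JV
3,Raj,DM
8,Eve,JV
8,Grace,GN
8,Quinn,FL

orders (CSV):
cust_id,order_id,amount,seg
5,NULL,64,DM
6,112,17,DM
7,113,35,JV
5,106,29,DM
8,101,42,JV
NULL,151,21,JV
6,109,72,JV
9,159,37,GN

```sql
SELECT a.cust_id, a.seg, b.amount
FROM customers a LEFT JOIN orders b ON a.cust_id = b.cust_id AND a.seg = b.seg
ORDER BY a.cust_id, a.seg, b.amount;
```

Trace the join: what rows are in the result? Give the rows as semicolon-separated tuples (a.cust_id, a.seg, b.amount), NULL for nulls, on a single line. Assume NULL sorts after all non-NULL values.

(3, DM, NULL); (4, DM, NULL); (4, GN, NULL); (7, JV, 35); (8, FL, NULL); (8, GN, NULL); (8, JV, 42); (NULL, JV, NULL)

LEFT JOIN keeps every row from `customers`; unmatched rows get NULL for `orders`'s columns.
Matching on a.cust_id = b.cust_id AND a.seg = b.seg. A NULL in a compared column never satisfies the condition.
- a row (cust_id=7, seg=JV): matches 1 b row(s) → 1 output row(s).
- a row (cust_id=4, seg=GN): no match → kept, b columns NULL.
- a row (cust_id=4, seg=DM): no match → kept, b columns NULL.
- a row (cust_id=NULL, seg=JV): no match → kept, b columns NULL.
- a row (cust_id=3, seg=DM): no match → kept, b columns NULL.
- a row (cust_id=8, seg=JV): matches 1 b row(s) → 1 output row(s).
- a row (cust_id=8, seg=GN): no match → kept, b columns NULL.
- a row (cust_id=8, seg=FL): no match → kept, b columns NULL.
After projecting and ordering:
a.cust_id | a.seg | b.amount
3 | DM | NULL
4 | DM | NULL
4 | GN | NULL
7 | JV | 35
8 | FL | NULL
8 | GN | NULL
8 | JV | 42
NULL | JV | NULL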